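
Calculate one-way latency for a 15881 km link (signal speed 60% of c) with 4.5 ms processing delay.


Speed = 0.6 * 3e5 km/s = 180000 km/s
Propagation delay = 15881 / 180000 = 0.0882 s = 88.2278 ms
Processing delay = 4.5 ms
Total one-way latency = 92.7278 ms


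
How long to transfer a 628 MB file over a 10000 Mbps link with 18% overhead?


Effective throughput = 10000 * (1 - 18/100) = 8200 Mbps
File size in Mb = 628 * 8 = 5024 Mb
Time = 5024 / 8200
Time = 0.6127 seconds


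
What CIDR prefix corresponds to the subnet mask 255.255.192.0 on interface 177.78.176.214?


Binary: 11111111.11111111.11000000.00000000
Count leading 1s
Prefix: /18


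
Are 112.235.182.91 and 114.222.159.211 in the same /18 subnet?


Mask: 255.255.192.0
112.235.182.91 AND mask = 112.235.128.0
114.222.159.211 AND mask = 114.222.128.0
No, different subnets (112.235.128.0 vs 114.222.128.0)


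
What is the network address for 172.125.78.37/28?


IP:   10101100.01111101.01001110.00100101
Mask: 11111111.11111111.11111111.11110000
AND operation:
Net:  10101100.01111101.01001110.00100000
Network: 172.125.78.32/28


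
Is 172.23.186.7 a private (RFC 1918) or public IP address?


RFC 1918 private ranges:
  10.0.0.0/8 (10.0.0.0 - 10.255.255.255)
  172.16.0.0/12 (172.16.0.0 - 172.31.255.255)
  192.168.0.0/16 (192.168.0.0 - 192.168.255.255)
Private (in 172.16.0.0/12)


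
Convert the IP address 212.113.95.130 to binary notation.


212 = 11010100
113 = 01110001
95 = 01011111
130 = 10000010
Binary: 11010100.01110001.01011111.10000010


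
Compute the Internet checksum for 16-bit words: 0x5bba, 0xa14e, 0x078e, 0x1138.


Sum all words (with carry folding):
+ 0x5bba = 0x5bba
+ 0xa14e = 0xfd08
+ 0x078e = 0x0497
+ 0x1138 = 0x15cf
One's complement: ~0x15cf
Checksum = 0xea30


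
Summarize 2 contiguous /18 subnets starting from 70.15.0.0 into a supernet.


Original prefix: /18
Number of subnets: 2 = 2^1
New prefix = 18 - 1 = 17
Supernet: 70.15.0.0/17


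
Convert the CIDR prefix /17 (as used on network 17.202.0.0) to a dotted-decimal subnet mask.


/17 means 17 network bits, 15 host bits
Binary: 11111111111111111000000000000000
Mask: 255.255.128.0


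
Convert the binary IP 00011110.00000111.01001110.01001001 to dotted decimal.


00011110 = 30
00000111 = 7
01001110 = 78
01001001 = 73
IP: 30.7.78.73


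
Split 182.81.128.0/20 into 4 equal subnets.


New prefix = 20 + 2 = 22
Each subnet has 1024 addresses
  182.81.128.0/22
  182.81.132.0/22
  182.81.136.0/22
  182.81.140.0/22
Subnets: 182.81.128.0/22, 182.81.132.0/22, 182.81.136.0/22, 182.81.140.0/22


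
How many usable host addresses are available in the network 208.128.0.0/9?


Host bits = 32 - 9 = 23
Total addresses = 2^23 = 8388608
Usable = total - 2 (network and broadcast)
Usable hosts: 8388606


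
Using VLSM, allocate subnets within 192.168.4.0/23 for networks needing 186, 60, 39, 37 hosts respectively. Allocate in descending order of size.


186 hosts -> /24 (254 usable): 192.168.4.0/24
60 hosts -> /26 (62 usable): 192.168.5.0/26
39 hosts -> /26 (62 usable): 192.168.5.64/26
37 hosts -> /26 (62 usable): 192.168.5.128/26
Allocation: 192.168.4.0/24 (186 hosts, 254 usable); 192.168.5.0/26 (60 hosts, 62 usable); 192.168.5.64/26 (39 hosts, 62 usable); 192.168.5.128/26 (37 hosts, 62 usable)


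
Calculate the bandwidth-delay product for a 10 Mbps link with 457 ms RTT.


BDP = bandwidth * RTT
= 10 Mbps * 457 ms
= 10 * 1e6 * 457 / 1000 bits
= 4570000 bits
= 571250 bytes
= 557.8613 KB
BDP = 4570000 bits (571250 bytes)


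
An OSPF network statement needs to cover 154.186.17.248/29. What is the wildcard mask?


Subnet mask: 255.255.255.248
Wildcard = 255.255.255.255 - subnet mask
255 - 255 = 0
255 - 255 = 0
255 - 255 = 0
255 - 248 = 7
Wildcard: 0.0.0.7


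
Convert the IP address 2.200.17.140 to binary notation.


2 = 00000010
200 = 11001000
17 = 00010001
140 = 10001100
Binary: 00000010.11001000.00010001.10001100


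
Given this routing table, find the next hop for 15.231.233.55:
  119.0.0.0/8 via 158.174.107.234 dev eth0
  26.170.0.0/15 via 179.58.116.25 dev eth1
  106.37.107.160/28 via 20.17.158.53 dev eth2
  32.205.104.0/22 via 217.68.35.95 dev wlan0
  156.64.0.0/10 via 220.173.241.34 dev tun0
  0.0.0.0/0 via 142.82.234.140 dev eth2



Longest prefix match for 15.231.233.55:
  /8 119.0.0.0: no
  /15 26.170.0.0: no
  /28 106.37.107.160: no
  /22 32.205.104.0: no
  /10 156.64.0.0: no
  /0 0.0.0.0: MATCH
Selected: next-hop 142.82.234.140 via eth2 (matched /0)


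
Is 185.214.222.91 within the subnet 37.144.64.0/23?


Subnet network: 37.144.64.0
Test IP AND mask: 185.214.222.0
No, 185.214.222.91 is not in 37.144.64.0/23


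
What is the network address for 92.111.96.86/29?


IP:   01011100.01101111.01100000.01010110
Mask: 11111111.11111111.11111111.11111000
AND operation:
Net:  01011100.01101111.01100000.01010000
Network: 92.111.96.80/29


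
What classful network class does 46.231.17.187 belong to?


First octet: 46
Binary: 00101110
0xxxxxxx -> Class A (1-126)
Class A, default mask 255.0.0.0 (/8)


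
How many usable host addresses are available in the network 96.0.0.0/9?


Host bits = 32 - 9 = 23
Total addresses = 2^23 = 8388608
Usable = total - 2 (network and broadcast)
Usable hosts: 8388606


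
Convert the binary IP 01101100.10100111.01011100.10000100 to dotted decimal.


01101100 = 108
10100111 = 167
01011100 = 92
10000100 = 132
IP: 108.167.92.132


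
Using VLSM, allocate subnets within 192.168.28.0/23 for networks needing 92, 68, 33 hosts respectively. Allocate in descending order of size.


92 hosts -> /25 (126 usable): 192.168.28.0/25
68 hosts -> /25 (126 usable): 192.168.28.128/25
33 hosts -> /26 (62 usable): 192.168.29.0/26
Allocation: 192.168.28.0/25 (92 hosts, 126 usable); 192.168.28.128/25 (68 hosts, 126 usable); 192.168.29.0/26 (33 hosts, 62 usable)


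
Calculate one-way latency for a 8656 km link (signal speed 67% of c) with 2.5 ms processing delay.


Speed = 0.67 * 3e5 km/s = 201000 km/s
Propagation delay = 8656 / 201000 = 0.0431 s = 43.0647 ms
Processing delay = 2.5 ms
Total one-way latency = 45.5647 ms


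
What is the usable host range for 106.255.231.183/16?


Network: 106.255.0.0
Broadcast: 106.255.255.255
First usable = network + 1
Last usable = broadcast - 1
Range: 106.255.0.1 to 106.255.255.254


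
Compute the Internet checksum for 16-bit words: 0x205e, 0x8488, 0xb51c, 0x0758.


Sum all words (with carry folding):
+ 0x205e = 0x205e
+ 0x8488 = 0xa4e6
+ 0xb51c = 0x5a03
+ 0x0758 = 0x615b
One's complement: ~0x615b
Checksum = 0x9ea4


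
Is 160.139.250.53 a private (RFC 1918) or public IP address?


RFC 1918 private ranges:
  10.0.0.0/8 (10.0.0.0 - 10.255.255.255)
  172.16.0.0/12 (172.16.0.0 - 172.31.255.255)
  192.168.0.0/16 (192.168.0.0 - 192.168.255.255)
Public (not in any RFC 1918 range)


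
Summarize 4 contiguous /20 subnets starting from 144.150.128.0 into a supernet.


Original prefix: /20
Number of subnets: 4 = 2^2
New prefix = 20 - 2 = 18
Supernet: 144.150.128.0/18


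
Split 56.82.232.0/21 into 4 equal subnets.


New prefix = 21 + 2 = 23
Each subnet has 512 addresses
  56.82.232.0/23
  56.82.234.0/23
  56.82.236.0/23
  56.82.238.0/23
Subnets: 56.82.232.0/23, 56.82.234.0/23, 56.82.236.0/23, 56.82.238.0/23


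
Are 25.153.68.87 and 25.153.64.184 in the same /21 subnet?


Mask: 255.255.248.0
25.153.68.87 AND mask = 25.153.64.0
25.153.64.184 AND mask = 25.153.64.0
Yes, same subnet (25.153.64.0)


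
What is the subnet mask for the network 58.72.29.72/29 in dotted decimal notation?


/29 means 29 network bits, 3 host bits
Binary: 11111111111111111111111111111000
Mask: 255.255.255.248


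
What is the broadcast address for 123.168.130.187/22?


Network: 123.168.128.0/22
Host bits = 10
Set all host bits to 1:
Broadcast: 123.168.131.255


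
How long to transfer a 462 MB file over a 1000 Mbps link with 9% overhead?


Effective throughput = 1000 * (1 - 9/100) = 910 Mbps
File size in Mb = 462 * 8 = 3696 Mb
Time = 3696 / 910
Time = 4.0615 seconds


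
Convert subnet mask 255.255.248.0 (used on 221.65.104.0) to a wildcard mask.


Subnet mask: 255.255.248.0
Wildcard = 255.255.255.255 - subnet mask
255 - 255 = 0
255 - 255 = 0
255 - 248 = 7
255 - 0 = 255
Wildcard: 0.0.7.255


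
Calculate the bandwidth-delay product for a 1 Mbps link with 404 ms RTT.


BDP = bandwidth * RTT
= 1 Mbps * 404 ms
= 1 * 1e6 * 404 / 1000 bits
= 404000 bits
= 50500 bytes
= 49.3164 KB
BDP = 404000 bits (50500 bytes)


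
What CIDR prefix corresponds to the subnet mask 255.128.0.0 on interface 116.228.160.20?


Binary: 11111111.10000000.00000000.00000000
Count leading 1s
Prefix: /9


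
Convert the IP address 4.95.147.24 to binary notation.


4 = 00000100
95 = 01011111
147 = 10010011
24 = 00011000
Binary: 00000100.01011111.10010011.00011000


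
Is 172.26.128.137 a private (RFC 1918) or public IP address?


RFC 1918 private ranges:
  10.0.0.0/8 (10.0.0.0 - 10.255.255.255)
  172.16.0.0/12 (172.16.0.0 - 172.31.255.255)
  192.168.0.0/16 (192.168.0.0 - 192.168.255.255)
Private (in 172.16.0.0/12)


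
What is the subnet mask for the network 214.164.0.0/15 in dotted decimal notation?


/15 means 15 network bits, 17 host bits
Binary: 11111111111111100000000000000000
Mask: 255.254.0.0


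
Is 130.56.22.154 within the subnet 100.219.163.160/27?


Subnet network: 100.219.163.160
Test IP AND mask: 130.56.22.128
No, 130.56.22.154 is not in 100.219.163.160/27


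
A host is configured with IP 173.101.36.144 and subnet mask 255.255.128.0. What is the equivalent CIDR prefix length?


Binary: 11111111.11111111.10000000.00000000
Count leading 1s
Prefix: /17


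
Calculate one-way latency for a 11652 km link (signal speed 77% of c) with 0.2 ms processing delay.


Speed = 0.77 * 3e5 km/s = 231000 km/s
Propagation delay = 11652 / 231000 = 0.0504 s = 50.4416 ms
Processing delay = 0.2 ms
Total one-way latency = 50.6416 ms


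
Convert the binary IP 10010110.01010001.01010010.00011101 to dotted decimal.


10010110 = 150
01010001 = 81
01010010 = 82
00011101 = 29
IP: 150.81.82.29


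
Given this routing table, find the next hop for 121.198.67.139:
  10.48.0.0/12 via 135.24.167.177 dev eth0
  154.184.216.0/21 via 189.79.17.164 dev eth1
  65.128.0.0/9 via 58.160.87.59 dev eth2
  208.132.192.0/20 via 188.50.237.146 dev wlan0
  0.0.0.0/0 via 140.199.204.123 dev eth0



Longest prefix match for 121.198.67.139:
  /12 10.48.0.0: no
  /21 154.184.216.0: no
  /9 65.128.0.0: no
  /20 208.132.192.0: no
  /0 0.0.0.0: MATCH
Selected: next-hop 140.199.204.123 via eth0 (matched /0)


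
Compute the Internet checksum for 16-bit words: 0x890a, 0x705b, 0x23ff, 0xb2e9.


Sum all words (with carry folding):
+ 0x890a = 0x890a
+ 0x705b = 0xf965
+ 0x23ff = 0x1d65
+ 0xb2e9 = 0xd04e
One's complement: ~0xd04e
Checksum = 0x2fb1


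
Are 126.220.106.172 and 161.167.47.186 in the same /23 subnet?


Mask: 255.255.254.0
126.220.106.172 AND mask = 126.220.106.0
161.167.47.186 AND mask = 161.167.46.0
No, different subnets (126.220.106.0 vs 161.167.46.0)


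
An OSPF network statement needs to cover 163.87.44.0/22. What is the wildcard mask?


Subnet mask: 255.255.252.0
Wildcard = 255.255.255.255 - subnet mask
255 - 255 = 0
255 - 255 = 0
255 - 252 = 3
255 - 0 = 255
Wildcard: 0.0.3.255


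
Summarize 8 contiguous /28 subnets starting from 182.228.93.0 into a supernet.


Original prefix: /28
Number of subnets: 8 = 2^3
New prefix = 28 - 3 = 25
Supernet: 182.228.93.0/25


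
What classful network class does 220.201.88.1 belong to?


First octet: 220
Binary: 11011100
110xxxxx -> Class C (192-223)
Class C, default mask 255.255.255.0 (/24)


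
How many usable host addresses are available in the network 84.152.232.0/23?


Host bits = 32 - 23 = 9
Total addresses = 2^9 = 512
Usable = total - 2 (network and broadcast)
Usable hosts: 510


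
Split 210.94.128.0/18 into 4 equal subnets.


New prefix = 18 + 2 = 20
Each subnet has 4096 addresses
  210.94.128.0/20
  210.94.144.0/20
  210.94.160.0/20
  210.94.176.0/20
Subnets: 210.94.128.0/20, 210.94.144.0/20, 210.94.160.0/20, 210.94.176.0/20


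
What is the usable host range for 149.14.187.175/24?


Network: 149.14.187.0
Broadcast: 149.14.187.255
First usable = network + 1
Last usable = broadcast - 1
Range: 149.14.187.1 to 149.14.187.254


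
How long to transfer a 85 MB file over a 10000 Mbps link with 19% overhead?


Effective throughput = 10000 * (1 - 19/100) = 8100.0 Mbps
File size in Mb = 85 * 8 = 680 Mb
Time = 680 / 8100.0
Time = 0.084 seconds


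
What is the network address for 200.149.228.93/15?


IP:   11001000.10010101.11100100.01011101
Mask: 11111111.11111110.00000000.00000000
AND operation:
Net:  11001000.10010100.00000000.00000000
Network: 200.148.0.0/15


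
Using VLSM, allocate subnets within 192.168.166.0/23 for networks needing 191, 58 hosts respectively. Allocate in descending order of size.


191 hosts -> /24 (254 usable): 192.168.166.0/24
58 hosts -> /26 (62 usable): 192.168.167.0/26
Allocation: 192.168.166.0/24 (191 hosts, 254 usable); 192.168.167.0/26 (58 hosts, 62 usable)


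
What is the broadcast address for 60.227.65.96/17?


Network: 60.227.0.0/17
Host bits = 15
Set all host bits to 1:
Broadcast: 60.227.127.255


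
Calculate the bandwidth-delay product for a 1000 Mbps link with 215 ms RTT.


BDP = bandwidth * RTT
= 1000 Mbps * 215 ms
= 1000 * 1e6 * 215 / 1000 bits
= 215000000 bits
= 26875000 bytes
= 26245.1172 KB
BDP = 215000000 bits (26875000 bytes)


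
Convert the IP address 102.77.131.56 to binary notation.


102 = 01100110
77 = 01001101
131 = 10000011
56 = 00111000
Binary: 01100110.01001101.10000011.00111000


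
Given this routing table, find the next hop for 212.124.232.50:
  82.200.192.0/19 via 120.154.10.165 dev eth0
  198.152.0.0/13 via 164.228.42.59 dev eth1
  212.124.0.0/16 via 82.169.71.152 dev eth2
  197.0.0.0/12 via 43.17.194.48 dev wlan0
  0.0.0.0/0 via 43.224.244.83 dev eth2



Longest prefix match for 212.124.232.50:
  /19 82.200.192.0: no
  /13 198.152.0.0: no
  /16 212.124.0.0: MATCH
  /12 197.0.0.0: no
  /0 0.0.0.0: MATCH
Selected: next-hop 82.169.71.152 via eth2 (matched /16)


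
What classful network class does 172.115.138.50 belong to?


First octet: 172
Binary: 10101100
10xxxxxx -> Class B (128-191)
Class B, default mask 255.255.0.0 (/16)


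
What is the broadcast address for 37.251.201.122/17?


Network: 37.251.128.0/17
Host bits = 15
Set all host bits to 1:
Broadcast: 37.251.255.255


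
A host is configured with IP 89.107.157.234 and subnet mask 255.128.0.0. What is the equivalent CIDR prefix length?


Binary: 11111111.10000000.00000000.00000000
Count leading 1s
Prefix: /9


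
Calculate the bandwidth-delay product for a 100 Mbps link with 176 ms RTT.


BDP = bandwidth * RTT
= 100 Mbps * 176 ms
= 100 * 1e6 * 176 / 1000 bits
= 17600000 bits
= 2200000 bytes
= 2148.4375 KB
BDP = 17600000 bits (2200000 bytes)


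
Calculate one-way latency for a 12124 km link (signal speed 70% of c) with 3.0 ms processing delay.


Speed = 0.7 * 3e5 km/s = 210000 km/s
Propagation delay = 12124 / 210000 = 0.0577 s = 57.7333 ms
Processing delay = 3.0 ms
Total one-way latency = 60.7333 ms


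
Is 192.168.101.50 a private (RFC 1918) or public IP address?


RFC 1918 private ranges:
  10.0.0.0/8 (10.0.0.0 - 10.255.255.255)
  172.16.0.0/12 (172.16.0.0 - 172.31.255.255)
  192.168.0.0/16 (192.168.0.0 - 192.168.255.255)
Private (in 192.168.0.0/16)


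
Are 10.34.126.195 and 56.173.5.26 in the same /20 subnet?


Mask: 255.255.240.0
10.34.126.195 AND mask = 10.34.112.0
56.173.5.26 AND mask = 56.173.0.0
No, different subnets (10.34.112.0 vs 56.173.0.0)


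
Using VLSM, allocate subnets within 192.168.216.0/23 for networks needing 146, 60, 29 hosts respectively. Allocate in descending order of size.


146 hosts -> /24 (254 usable): 192.168.216.0/24
60 hosts -> /26 (62 usable): 192.168.217.0/26
29 hosts -> /27 (30 usable): 192.168.217.64/27
Allocation: 192.168.216.0/24 (146 hosts, 254 usable); 192.168.217.0/26 (60 hosts, 62 usable); 192.168.217.64/27 (29 hosts, 30 usable)


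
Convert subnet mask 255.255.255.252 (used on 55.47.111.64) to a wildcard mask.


Subnet mask: 255.255.255.252
Wildcard = 255.255.255.255 - subnet mask
255 - 255 = 0
255 - 255 = 0
255 - 255 = 0
255 - 252 = 3
Wildcard: 0.0.0.3


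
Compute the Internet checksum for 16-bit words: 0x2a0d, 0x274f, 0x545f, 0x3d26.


Sum all words (with carry folding):
+ 0x2a0d = 0x2a0d
+ 0x274f = 0x515c
+ 0x545f = 0xa5bb
+ 0x3d26 = 0xe2e1
One's complement: ~0xe2e1
Checksum = 0x1d1e


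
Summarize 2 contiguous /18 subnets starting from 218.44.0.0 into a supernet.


Original prefix: /18
Number of subnets: 2 = 2^1
New prefix = 18 - 1 = 17
Supernet: 218.44.0.0/17


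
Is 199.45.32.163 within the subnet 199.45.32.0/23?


Subnet network: 199.45.32.0
Test IP AND mask: 199.45.32.0
Yes, 199.45.32.163 is in 199.45.32.0/23


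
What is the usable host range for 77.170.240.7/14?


Network: 77.168.0.0
Broadcast: 77.171.255.255
First usable = network + 1
Last usable = broadcast - 1
Range: 77.168.0.1 to 77.171.255.254


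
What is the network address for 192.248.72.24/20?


IP:   11000000.11111000.01001000.00011000
Mask: 11111111.11111111.11110000.00000000
AND operation:
Net:  11000000.11111000.01000000.00000000
Network: 192.248.64.0/20


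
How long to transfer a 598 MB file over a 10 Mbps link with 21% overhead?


Effective throughput = 10 * (1 - 21/100) = 7.9 Mbps
File size in Mb = 598 * 8 = 4784 Mb
Time = 4784 / 7.9
Time = 605.5696 seconds


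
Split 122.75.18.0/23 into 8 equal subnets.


New prefix = 23 + 3 = 26
Each subnet has 64 addresses
  122.75.18.0/26
  122.75.18.64/26
  122.75.18.128/26
  122.75.18.192/26
  122.75.19.0/26
  122.75.19.64/26
  122.75.19.128/26
  122.75.19.192/26
Subnets: 122.75.18.0/26, 122.75.18.64/26, 122.75.18.128/26, 122.75.18.192/26, 122.75.19.0/26, 122.75.19.64/26, 122.75.19.128/26, 122.75.19.192/26


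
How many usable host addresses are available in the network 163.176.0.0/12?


Host bits = 32 - 12 = 20
Total addresses = 2^20 = 1048576
Usable = total - 2 (network and broadcast)
Usable hosts: 1048574


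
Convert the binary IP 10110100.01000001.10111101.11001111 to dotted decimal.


10110100 = 180
01000001 = 65
10111101 = 189
11001111 = 207
IP: 180.65.189.207


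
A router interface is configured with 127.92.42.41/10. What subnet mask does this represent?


/10 means 10 network bits, 22 host bits
Binary: 11111111110000000000000000000000
Mask: 255.192.0.0


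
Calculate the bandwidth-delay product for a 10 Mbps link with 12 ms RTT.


BDP = bandwidth * RTT
= 10 Mbps * 12 ms
= 10 * 1e6 * 12 / 1000 bits
= 120000 bits
= 15000 bytes
= 14.6484 KB
BDP = 120000 bits (15000 bytes)


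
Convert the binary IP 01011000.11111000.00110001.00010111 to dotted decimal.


01011000 = 88
11111000 = 248
00110001 = 49
00010111 = 23
IP: 88.248.49.23


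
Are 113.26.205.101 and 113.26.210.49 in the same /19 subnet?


Mask: 255.255.224.0
113.26.205.101 AND mask = 113.26.192.0
113.26.210.49 AND mask = 113.26.192.0
Yes, same subnet (113.26.192.0)


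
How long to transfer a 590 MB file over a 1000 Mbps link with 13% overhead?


Effective throughput = 1000 * (1 - 13/100) = 870 Mbps
File size in Mb = 590 * 8 = 4720 Mb
Time = 4720 / 870
Time = 5.4253 seconds


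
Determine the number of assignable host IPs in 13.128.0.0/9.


Host bits = 32 - 9 = 23
Total addresses = 2^23 = 8388608
Usable = total - 2 (network and broadcast)
Usable hosts: 8388606


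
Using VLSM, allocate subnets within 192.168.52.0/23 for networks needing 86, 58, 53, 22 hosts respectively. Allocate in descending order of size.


86 hosts -> /25 (126 usable): 192.168.52.0/25
58 hosts -> /26 (62 usable): 192.168.52.128/26
53 hosts -> /26 (62 usable): 192.168.52.192/26
22 hosts -> /27 (30 usable): 192.168.53.0/27
Allocation: 192.168.52.0/25 (86 hosts, 126 usable); 192.168.52.128/26 (58 hosts, 62 usable); 192.168.52.192/26 (53 hosts, 62 usable); 192.168.53.0/27 (22 hosts, 30 usable)


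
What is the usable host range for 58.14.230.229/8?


Network: 58.0.0.0
Broadcast: 58.255.255.255
First usable = network + 1
Last usable = broadcast - 1
Range: 58.0.0.1 to 58.255.255.254


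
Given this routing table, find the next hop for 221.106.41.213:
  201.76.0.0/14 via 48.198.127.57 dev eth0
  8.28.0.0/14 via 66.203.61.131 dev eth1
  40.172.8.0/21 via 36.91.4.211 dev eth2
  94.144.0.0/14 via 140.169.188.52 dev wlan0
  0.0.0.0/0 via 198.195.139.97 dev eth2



Longest prefix match for 221.106.41.213:
  /14 201.76.0.0: no
  /14 8.28.0.0: no
  /21 40.172.8.0: no
  /14 94.144.0.0: no
  /0 0.0.0.0: MATCH
Selected: next-hop 198.195.139.97 via eth2 (matched /0)


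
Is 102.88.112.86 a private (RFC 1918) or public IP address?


RFC 1918 private ranges:
  10.0.0.0/8 (10.0.0.0 - 10.255.255.255)
  172.16.0.0/12 (172.16.0.0 - 172.31.255.255)
  192.168.0.0/16 (192.168.0.0 - 192.168.255.255)
Public (not in any RFC 1918 range)


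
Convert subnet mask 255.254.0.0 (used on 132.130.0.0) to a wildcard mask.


Subnet mask: 255.254.0.0
Wildcard = 255.255.255.255 - subnet mask
255 - 255 = 0
255 - 254 = 1
255 - 0 = 255
255 - 0 = 255
Wildcard: 0.1.255.255


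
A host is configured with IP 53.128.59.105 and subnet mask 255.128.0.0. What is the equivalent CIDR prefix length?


Binary: 11111111.10000000.00000000.00000000
Count leading 1s
Prefix: /9


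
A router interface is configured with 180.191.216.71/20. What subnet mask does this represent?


/20 means 20 network bits, 12 host bits
Binary: 11111111111111111111000000000000
Mask: 255.255.240.0


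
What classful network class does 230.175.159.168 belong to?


First octet: 230
Binary: 11100110
1110xxxx -> Class D (224-239)
Class D (multicast), default mask N/A


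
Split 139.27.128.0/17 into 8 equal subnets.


New prefix = 17 + 3 = 20
Each subnet has 4096 addresses
  139.27.128.0/20
  139.27.144.0/20
  139.27.160.0/20
  139.27.176.0/20
  139.27.192.0/20
  139.27.208.0/20
  139.27.224.0/20
  139.27.240.0/20
Subnets: 139.27.128.0/20, 139.27.144.0/20, 139.27.160.0/20, 139.27.176.0/20, 139.27.192.0/20, 139.27.208.0/20, 139.27.224.0/20, 139.27.240.0/20


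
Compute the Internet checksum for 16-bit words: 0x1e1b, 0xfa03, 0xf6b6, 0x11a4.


Sum all words (with carry folding):
+ 0x1e1b = 0x1e1b
+ 0xfa03 = 0x181f
+ 0xf6b6 = 0x0ed6
+ 0x11a4 = 0x207a
One's complement: ~0x207a
Checksum = 0xdf85


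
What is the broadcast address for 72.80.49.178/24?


Network: 72.80.49.0/24
Host bits = 8
Set all host bits to 1:
Broadcast: 72.80.49.255


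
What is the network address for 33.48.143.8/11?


IP:   00100001.00110000.10001111.00001000
Mask: 11111111.11100000.00000000.00000000
AND operation:
Net:  00100001.00100000.00000000.00000000
Network: 33.32.0.0/11


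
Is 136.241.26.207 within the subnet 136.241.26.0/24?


Subnet network: 136.241.26.0
Test IP AND mask: 136.241.26.0
Yes, 136.241.26.207 is in 136.241.26.0/24


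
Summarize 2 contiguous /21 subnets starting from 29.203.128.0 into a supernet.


Original prefix: /21
Number of subnets: 2 = 2^1
New prefix = 21 - 1 = 20
Supernet: 29.203.128.0/20


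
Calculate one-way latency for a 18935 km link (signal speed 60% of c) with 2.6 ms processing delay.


Speed = 0.6 * 3e5 km/s = 180000 km/s
Propagation delay = 18935 / 180000 = 0.1052 s = 105.1944 ms
Processing delay = 2.6 ms
Total one-way latency = 107.7944 ms


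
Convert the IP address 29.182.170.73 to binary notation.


29 = 00011101
182 = 10110110
170 = 10101010
73 = 01001001
Binary: 00011101.10110110.10101010.01001001


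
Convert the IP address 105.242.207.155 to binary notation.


105 = 01101001
242 = 11110010
207 = 11001111
155 = 10011011
Binary: 01101001.11110010.11001111.10011011


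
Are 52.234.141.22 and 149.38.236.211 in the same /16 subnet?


Mask: 255.255.0.0
52.234.141.22 AND mask = 52.234.0.0
149.38.236.211 AND mask = 149.38.0.0
No, different subnets (52.234.0.0 vs 149.38.0.0)


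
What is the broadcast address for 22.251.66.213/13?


Network: 22.248.0.0/13
Host bits = 19
Set all host bits to 1:
Broadcast: 22.255.255.255


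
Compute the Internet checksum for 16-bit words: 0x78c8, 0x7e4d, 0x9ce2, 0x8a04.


Sum all words (with carry folding):
+ 0x78c8 = 0x78c8
+ 0x7e4d = 0xf715
+ 0x9ce2 = 0x93f8
+ 0x8a04 = 0x1dfd
One's complement: ~0x1dfd
Checksum = 0xe202


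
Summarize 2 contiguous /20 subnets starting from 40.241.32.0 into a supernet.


Original prefix: /20
Number of subnets: 2 = 2^1
New prefix = 20 - 1 = 19
Supernet: 40.241.32.0/19


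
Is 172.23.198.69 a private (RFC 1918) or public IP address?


RFC 1918 private ranges:
  10.0.0.0/8 (10.0.0.0 - 10.255.255.255)
  172.16.0.0/12 (172.16.0.0 - 172.31.255.255)
  192.168.0.0/16 (192.168.0.0 - 192.168.255.255)
Private (in 172.16.0.0/12)


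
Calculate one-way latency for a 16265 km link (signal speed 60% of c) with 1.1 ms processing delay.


Speed = 0.6 * 3e5 km/s = 180000 km/s
Propagation delay = 16265 / 180000 = 0.0904 s = 90.3611 ms
Processing delay = 1.1 ms
Total one-way latency = 91.4611 ms


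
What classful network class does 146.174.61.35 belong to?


First octet: 146
Binary: 10010010
10xxxxxx -> Class B (128-191)
Class B, default mask 255.255.0.0 (/16)


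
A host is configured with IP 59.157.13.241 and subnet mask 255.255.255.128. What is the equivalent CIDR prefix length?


Binary: 11111111.11111111.11111111.10000000
Count leading 1s
Prefix: /25


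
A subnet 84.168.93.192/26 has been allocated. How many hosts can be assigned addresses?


Host bits = 32 - 26 = 6
Total addresses = 2^6 = 64
Usable = total - 2 (network and broadcast)
Usable hosts: 62


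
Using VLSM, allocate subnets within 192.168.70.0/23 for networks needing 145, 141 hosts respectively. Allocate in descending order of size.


145 hosts -> /24 (254 usable): 192.168.70.0/24
141 hosts -> /24 (254 usable): 192.168.71.0/24
Allocation: 192.168.70.0/24 (145 hosts, 254 usable); 192.168.71.0/24 (141 hosts, 254 usable)


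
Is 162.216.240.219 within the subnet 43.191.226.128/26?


Subnet network: 43.191.226.128
Test IP AND mask: 162.216.240.192
No, 162.216.240.219 is not in 43.191.226.128/26


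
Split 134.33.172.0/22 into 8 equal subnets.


New prefix = 22 + 3 = 25
Each subnet has 128 addresses
  134.33.172.0/25
  134.33.172.128/25
  134.33.173.0/25
  134.33.173.128/25
  134.33.174.0/25
  134.33.174.128/25
  134.33.175.0/25
  134.33.175.128/25
Subnets: 134.33.172.0/25, 134.33.172.128/25, 134.33.173.0/25, 134.33.173.128/25, 134.33.174.0/25, 134.33.174.128/25, 134.33.175.0/25, 134.33.175.128/25


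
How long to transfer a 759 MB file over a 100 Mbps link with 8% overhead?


Effective throughput = 100 * (1 - 8/100) = 92 Mbps
File size in Mb = 759 * 8 = 6072 Mb
Time = 6072 / 92
Time = 66 seconds


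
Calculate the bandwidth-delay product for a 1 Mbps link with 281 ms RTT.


BDP = bandwidth * RTT
= 1 Mbps * 281 ms
= 1 * 1e6 * 281 / 1000 bits
= 281000 bits
= 35125 bytes
= 34.3018 KB
BDP = 281000 bits (35125 bytes)


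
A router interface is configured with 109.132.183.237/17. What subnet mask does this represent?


/17 means 17 network bits, 15 host bits
Binary: 11111111111111111000000000000000
Mask: 255.255.128.0


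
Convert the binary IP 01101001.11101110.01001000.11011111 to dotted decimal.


01101001 = 105
11101110 = 238
01001000 = 72
11011111 = 223
IP: 105.238.72.223


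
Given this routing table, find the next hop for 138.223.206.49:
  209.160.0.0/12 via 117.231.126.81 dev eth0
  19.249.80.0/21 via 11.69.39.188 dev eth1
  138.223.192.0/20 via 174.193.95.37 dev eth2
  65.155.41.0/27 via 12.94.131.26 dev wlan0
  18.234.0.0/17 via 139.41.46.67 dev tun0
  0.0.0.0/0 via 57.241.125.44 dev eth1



Longest prefix match for 138.223.206.49:
  /12 209.160.0.0: no
  /21 19.249.80.0: no
  /20 138.223.192.0: MATCH
  /27 65.155.41.0: no
  /17 18.234.0.0: no
  /0 0.0.0.0: MATCH
Selected: next-hop 174.193.95.37 via eth2 (matched /20)


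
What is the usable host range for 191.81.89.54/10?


Network: 191.64.0.0
Broadcast: 191.127.255.255
First usable = network + 1
Last usable = broadcast - 1
Range: 191.64.0.1 to 191.127.255.254


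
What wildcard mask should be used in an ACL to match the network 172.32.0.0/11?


Subnet mask: 255.224.0.0
Wildcard = 255.255.255.255 - subnet mask
255 - 255 = 0
255 - 224 = 31
255 - 0 = 255
255 - 0 = 255
Wildcard: 0.31.255.255


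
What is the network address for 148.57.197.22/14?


IP:   10010100.00111001.11000101.00010110
Mask: 11111111.11111100.00000000.00000000
AND operation:
Net:  10010100.00111000.00000000.00000000
Network: 148.56.0.0/14


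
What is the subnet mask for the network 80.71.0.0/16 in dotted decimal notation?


/16 means 16 network bits, 16 host bits
Binary: 11111111111111110000000000000000
Mask: 255.255.0.0


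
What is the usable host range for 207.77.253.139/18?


Network: 207.77.192.0
Broadcast: 207.77.255.255
First usable = network + 1
Last usable = broadcast - 1
Range: 207.77.192.1 to 207.77.255.254


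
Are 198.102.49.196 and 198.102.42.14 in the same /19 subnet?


Mask: 255.255.224.0
198.102.49.196 AND mask = 198.102.32.0
198.102.42.14 AND mask = 198.102.32.0
Yes, same subnet (198.102.32.0)


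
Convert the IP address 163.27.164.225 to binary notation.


163 = 10100011
27 = 00011011
164 = 10100100
225 = 11100001
Binary: 10100011.00011011.10100100.11100001


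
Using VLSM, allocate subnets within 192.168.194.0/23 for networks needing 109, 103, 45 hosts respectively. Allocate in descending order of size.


109 hosts -> /25 (126 usable): 192.168.194.0/25
103 hosts -> /25 (126 usable): 192.168.194.128/25
45 hosts -> /26 (62 usable): 192.168.195.0/26
Allocation: 192.168.194.0/25 (109 hosts, 126 usable); 192.168.194.128/25 (103 hosts, 126 usable); 192.168.195.0/26 (45 hosts, 62 usable)


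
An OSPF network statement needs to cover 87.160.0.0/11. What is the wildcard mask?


Subnet mask: 255.224.0.0
Wildcard = 255.255.255.255 - subnet mask
255 - 255 = 0
255 - 224 = 31
255 - 0 = 255
255 - 0 = 255
Wildcard: 0.31.255.255


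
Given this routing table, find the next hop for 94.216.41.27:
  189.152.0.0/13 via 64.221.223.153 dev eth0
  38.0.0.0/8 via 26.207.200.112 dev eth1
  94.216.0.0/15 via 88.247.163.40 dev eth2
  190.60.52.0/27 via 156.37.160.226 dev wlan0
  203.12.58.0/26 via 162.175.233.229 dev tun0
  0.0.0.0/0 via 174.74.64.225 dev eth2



Longest prefix match for 94.216.41.27:
  /13 189.152.0.0: no
  /8 38.0.0.0: no
  /15 94.216.0.0: MATCH
  /27 190.60.52.0: no
  /26 203.12.58.0: no
  /0 0.0.0.0: MATCH
Selected: next-hop 88.247.163.40 via eth2 (matched /15)


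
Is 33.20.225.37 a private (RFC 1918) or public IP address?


RFC 1918 private ranges:
  10.0.0.0/8 (10.0.0.0 - 10.255.255.255)
  172.16.0.0/12 (172.16.0.0 - 172.31.255.255)
  192.168.0.0/16 (192.168.0.0 - 192.168.255.255)
Public (not in any RFC 1918 range)


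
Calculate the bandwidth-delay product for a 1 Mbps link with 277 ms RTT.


BDP = bandwidth * RTT
= 1 Mbps * 277 ms
= 1 * 1e6 * 277 / 1000 bits
= 277000 bits
= 34625 bytes
= 33.8135 KB
BDP = 277000 bits (34625 bytes)


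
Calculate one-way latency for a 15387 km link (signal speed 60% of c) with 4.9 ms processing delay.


Speed = 0.6 * 3e5 km/s = 180000 km/s
Propagation delay = 15387 / 180000 = 0.0855 s = 85.4833 ms
Processing delay = 4.9 ms
Total one-way latency = 90.3833 ms


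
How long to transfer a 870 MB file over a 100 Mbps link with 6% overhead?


Effective throughput = 100 * (1 - 6/100) = 94 Mbps
File size in Mb = 870 * 8 = 6960 Mb
Time = 6960 / 94
Time = 74.0426 seconds


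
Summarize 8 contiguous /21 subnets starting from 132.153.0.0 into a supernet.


Original prefix: /21
Number of subnets: 8 = 2^3
New prefix = 21 - 3 = 18
Supernet: 132.153.0.0/18


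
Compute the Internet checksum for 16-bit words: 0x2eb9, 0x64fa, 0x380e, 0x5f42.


Sum all words (with carry folding):
+ 0x2eb9 = 0x2eb9
+ 0x64fa = 0x93b3
+ 0x380e = 0xcbc1
+ 0x5f42 = 0x2b04
One's complement: ~0x2b04
Checksum = 0xd4fb


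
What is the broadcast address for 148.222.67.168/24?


Network: 148.222.67.0/24
Host bits = 8
Set all host bits to 1:
Broadcast: 148.222.67.255


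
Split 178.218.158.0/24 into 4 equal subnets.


New prefix = 24 + 2 = 26
Each subnet has 64 addresses
  178.218.158.0/26
  178.218.158.64/26
  178.218.158.128/26
  178.218.158.192/26
Subnets: 178.218.158.0/26, 178.218.158.64/26, 178.218.158.128/26, 178.218.158.192/26


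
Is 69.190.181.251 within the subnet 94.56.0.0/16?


Subnet network: 94.56.0.0
Test IP AND mask: 69.190.0.0
No, 69.190.181.251 is not in 94.56.0.0/16


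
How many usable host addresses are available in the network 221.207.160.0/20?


Host bits = 32 - 20 = 12
Total addresses = 2^12 = 4096
Usable = total - 2 (network and broadcast)
Usable hosts: 4094


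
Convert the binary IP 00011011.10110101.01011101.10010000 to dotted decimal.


00011011 = 27
10110101 = 181
01011101 = 93
10010000 = 144
IP: 27.181.93.144


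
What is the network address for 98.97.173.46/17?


IP:   01100010.01100001.10101101.00101110
Mask: 11111111.11111111.10000000.00000000
AND operation:
Net:  01100010.01100001.10000000.00000000
Network: 98.97.128.0/17


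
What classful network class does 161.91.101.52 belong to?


First octet: 161
Binary: 10100001
10xxxxxx -> Class B (128-191)
Class B, default mask 255.255.0.0 (/16)


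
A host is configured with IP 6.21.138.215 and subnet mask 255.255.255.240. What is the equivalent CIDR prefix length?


Binary: 11111111.11111111.11111111.11110000
Count leading 1s
Prefix: /28


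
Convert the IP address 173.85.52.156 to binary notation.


173 = 10101101
85 = 01010101
52 = 00110100
156 = 10011100
Binary: 10101101.01010101.00110100.10011100


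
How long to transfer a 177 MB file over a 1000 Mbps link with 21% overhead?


Effective throughput = 1000 * (1 - 21/100) = 790 Mbps
File size in Mb = 177 * 8 = 1416 Mb
Time = 1416 / 790
Time = 1.7924 seconds


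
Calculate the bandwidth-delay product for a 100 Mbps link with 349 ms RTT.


BDP = bandwidth * RTT
= 100 Mbps * 349 ms
= 100 * 1e6 * 349 / 1000 bits
= 34900000 bits
= 4362500 bytes
= 4260.2539 KB
BDP = 34900000 bits (4362500 bytes)


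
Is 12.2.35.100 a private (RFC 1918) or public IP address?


RFC 1918 private ranges:
  10.0.0.0/8 (10.0.0.0 - 10.255.255.255)
  172.16.0.0/12 (172.16.0.0 - 172.31.255.255)
  192.168.0.0/16 (192.168.0.0 - 192.168.255.255)
Public (not in any RFC 1918 range)


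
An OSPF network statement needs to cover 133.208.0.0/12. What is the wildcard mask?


Subnet mask: 255.240.0.0
Wildcard = 255.255.255.255 - subnet mask
255 - 255 = 0
255 - 240 = 15
255 - 0 = 255
255 - 0 = 255
Wildcard: 0.15.255.255


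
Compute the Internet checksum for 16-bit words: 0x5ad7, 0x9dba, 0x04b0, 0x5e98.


Sum all words (with carry folding):
+ 0x5ad7 = 0x5ad7
+ 0x9dba = 0xf891
+ 0x04b0 = 0xfd41
+ 0x5e98 = 0x5bda
One's complement: ~0x5bda
Checksum = 0xa425


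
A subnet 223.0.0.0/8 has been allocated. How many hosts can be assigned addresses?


Host bits = 32 - 8 = 24
Total addresses = 2^24 = 16777216
Usable = total - 2 (network and broadcast)
Usable hosts: 16777214


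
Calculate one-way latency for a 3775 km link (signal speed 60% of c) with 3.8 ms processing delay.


Speed = 0.6 * 3e5 km/s = 180000 km/s
Propagation delay = 3775 / 180000 = 0.021 s = 20.9722 ms
Processing delay = 3.8 ms
Total one-way latency = 24.7722 ms


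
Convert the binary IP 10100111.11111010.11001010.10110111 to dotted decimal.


10100111 = 167
11111010 = 250
11001010 = 202
10110111 = 183
IP: 167.250.202.183


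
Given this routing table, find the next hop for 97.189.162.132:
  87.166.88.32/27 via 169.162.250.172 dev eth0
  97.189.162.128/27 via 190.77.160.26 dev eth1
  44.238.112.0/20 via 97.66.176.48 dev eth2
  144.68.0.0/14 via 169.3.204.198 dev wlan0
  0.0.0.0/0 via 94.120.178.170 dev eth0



Longest prefix match for 97.189.162.132:
  /27 87.166.88.32: no
  /27 97.189.162.128: MATCH
  /20 44.238.112.0: no
  /14 144.68.0.0: no
  /0 0.0.0.0: MATCH
Selected: next-hop 190.77.160.26 via eth1 (matched /27)


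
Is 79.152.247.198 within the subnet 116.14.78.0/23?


Subnet network: 116.14.78.0
Test IP AND mask: 79.152.246.0
No, 79.152.247.198 is not in 116.14.78.0/23


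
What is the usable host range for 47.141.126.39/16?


Network: 47.141.0.0
Broadcast: 47.141.255.255
First usable = network + 1
Last usable = broadcast - 1
Range: 47.141.0.1 to 47.141.255.254


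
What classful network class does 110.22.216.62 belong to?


First octet: 110
Binary: 01101110
0xxxxxxx -> Class A (1-126)
Class A, default mask 255.0.0.0 (/8)


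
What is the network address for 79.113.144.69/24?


IP:   01001111.01110001.10010000.01000101
Mask: 11111111.11111111.11111111.00000000
AND operation:
Net:  01001111.01110001.10010000.00000000
Network: 79.113.144.0/24


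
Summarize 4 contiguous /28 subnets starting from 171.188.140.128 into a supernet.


Original prefix: /28
Number of subnets: 4 = 2^2
New prefix = 28 - 2 = 26
Supernet: 171.188.140.128/26


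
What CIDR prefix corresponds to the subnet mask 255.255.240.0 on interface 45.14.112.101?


Binary: 11111111.11111111.11110000.00000000
Count leading 1s
Prefix: /20


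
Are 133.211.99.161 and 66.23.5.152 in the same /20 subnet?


Mask: 255.255.240.0
133.211.99.161 AND mask = 133.211.96.0
66.23.5.152 AND mask = 66.23.0.0
No, different subnets (133.211.96.0 vs 66.23.0.0)


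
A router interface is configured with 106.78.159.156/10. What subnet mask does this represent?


/10 means 10 network bits, 22 host bits
Binary: 11111111110000000000000000000000
Mask: 255.192.0.0


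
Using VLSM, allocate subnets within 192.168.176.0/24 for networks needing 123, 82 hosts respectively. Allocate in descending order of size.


123 hosts -> /25 (126 usable): 192.168.176.0/25
82 hosts -> /25 (126 usable): 192.168.176.128/25
Allocation: 192.168.176.0/25 (123 hosts, 126 usable); 192.168.176.128/25 (82 hosts, 126 usable)


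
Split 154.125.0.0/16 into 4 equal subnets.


New prefix = 16 + 2 = 18
Each subnet has 16384 addresses
  154.125.0.0/18
  154.125.64.0/18
  154.125.128.0/18
  154.125.192.0/18
Subnets: 154.125.0.0/18, 154.125.64.0/18, 154.125.128.0/18, 154.125.192.0/18


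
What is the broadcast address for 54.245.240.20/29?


Network: 54.245.240.16/29
Host bits = 3
Set all host bits to 1:
Broadcast: 54.245.240.23


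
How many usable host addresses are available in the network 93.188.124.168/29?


Host bits = 32 - 29 = 3
Total addresses = 2^3 = 8
Usable = total - 2 (network and broadcast)
Usable hosts: 6


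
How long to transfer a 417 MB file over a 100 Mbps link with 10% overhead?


Effective throughput = 100 * (1 - 10/100) = 90 Mbps
File size in Mb = 417 * 8 = 3336 Mb
Time = 3336 / 90
Time = 37.0667 seconds


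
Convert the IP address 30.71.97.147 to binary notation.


30 = 00011110
71 = 01000111
97 = 01100001
147 = 10010011
Binary: 00011110.01000111.01100001.10010011


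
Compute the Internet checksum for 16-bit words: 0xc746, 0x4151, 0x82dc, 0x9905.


Sum all words (with carry folding):
+ 0xc746 = 0xc746
+ 0x4151 = 0x0898
+ 0x82dc = 0x8b74
+ 0x9905 = 0x247a
One's complement: ~0x247a
Checksum = 0xdb85


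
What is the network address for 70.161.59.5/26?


IP:   01000110.10100001.00111011.00000101
Mask: 11111111.11111111.11111111.11000000
AND operation:
Net:  01000110.10100001.00111011.00000000
Network: 70.161.59.0/26
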